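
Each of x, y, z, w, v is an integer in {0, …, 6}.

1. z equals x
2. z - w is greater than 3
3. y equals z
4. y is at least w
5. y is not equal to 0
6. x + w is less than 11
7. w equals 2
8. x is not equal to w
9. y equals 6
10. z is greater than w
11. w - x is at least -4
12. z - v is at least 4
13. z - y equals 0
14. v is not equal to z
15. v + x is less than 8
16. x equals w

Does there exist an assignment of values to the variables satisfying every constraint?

Constraint 9 fixes y = 6 and constraint 7 fixes w = 2. Constraints 1, 3, and 16 give y = z = x = w, so y = w. But 6 ≠ 2 — contradiction.

Unsatisfiable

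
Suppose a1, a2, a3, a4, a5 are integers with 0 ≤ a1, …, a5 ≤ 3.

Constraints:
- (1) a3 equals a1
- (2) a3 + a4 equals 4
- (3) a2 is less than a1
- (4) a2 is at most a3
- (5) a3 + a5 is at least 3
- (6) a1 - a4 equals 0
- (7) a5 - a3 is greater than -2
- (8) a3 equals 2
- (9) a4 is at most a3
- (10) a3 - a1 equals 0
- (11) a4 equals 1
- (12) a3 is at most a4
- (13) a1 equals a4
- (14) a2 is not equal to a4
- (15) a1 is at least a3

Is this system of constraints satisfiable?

Constraint 8 fixes a3 = 2 and constraint 11 fixes a4 = 1. Constraints 1 and 13 give a3 = a1 = a4, so a3 = a4. But 2 ≠ 1 — contradiction.

Unsatisfiable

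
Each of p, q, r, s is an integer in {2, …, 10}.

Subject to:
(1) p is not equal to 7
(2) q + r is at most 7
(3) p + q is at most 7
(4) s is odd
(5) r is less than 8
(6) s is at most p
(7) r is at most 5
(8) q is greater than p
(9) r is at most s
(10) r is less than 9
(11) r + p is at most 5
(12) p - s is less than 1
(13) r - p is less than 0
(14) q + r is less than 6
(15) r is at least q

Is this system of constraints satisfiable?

Unsatisfiable

Constraints 6, 8, 9, and 15 give p < q, q ≤ r, r ≤ s, s ≤ p. Chaining: p < q ≤ r ≤ s ≤ p, which forces p < p — impossible.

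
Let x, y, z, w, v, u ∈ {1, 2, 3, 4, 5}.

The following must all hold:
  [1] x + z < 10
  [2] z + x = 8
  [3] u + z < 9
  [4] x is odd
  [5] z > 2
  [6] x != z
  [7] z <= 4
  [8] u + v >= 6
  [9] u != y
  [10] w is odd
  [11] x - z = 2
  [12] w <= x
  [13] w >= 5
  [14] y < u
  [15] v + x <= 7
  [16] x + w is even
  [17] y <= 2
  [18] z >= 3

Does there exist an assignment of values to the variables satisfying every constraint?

Satisfiable

One satisfying assignment is x = 5, y = 2, z = 3, w = 5, v = 1, u = 5.
For the less obvious constraints — constraint 1: x + z = 8; constraint 2: z + x = 8; constraint 3: u + z = 8 — and the others hold by inspection.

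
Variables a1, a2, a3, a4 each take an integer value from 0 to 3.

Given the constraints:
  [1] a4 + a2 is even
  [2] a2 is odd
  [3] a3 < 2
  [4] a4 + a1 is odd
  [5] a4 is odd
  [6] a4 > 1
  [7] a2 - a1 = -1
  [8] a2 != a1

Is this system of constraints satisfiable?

The assignment a1 = 2, a2 = 1, a3 = 0, a4 = 3 works:
  constraint 1 holds since a4 + a2 = 4 is even.
  constraint 2 holds since a2 = 1 is odd.
  constraint 7 holds since a2 - a1 = -1.
The rest check out directly.

Satisfiable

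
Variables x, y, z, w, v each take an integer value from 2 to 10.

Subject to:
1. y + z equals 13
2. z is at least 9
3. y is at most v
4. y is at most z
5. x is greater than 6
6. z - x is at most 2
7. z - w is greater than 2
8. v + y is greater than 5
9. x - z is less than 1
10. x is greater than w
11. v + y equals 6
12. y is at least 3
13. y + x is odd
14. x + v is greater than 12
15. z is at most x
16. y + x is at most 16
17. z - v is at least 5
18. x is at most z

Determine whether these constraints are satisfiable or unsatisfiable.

Take x = 10, y = 3, z = 10, w = 5, v = 3. Then constraint 1: y + z = 13; constraint 6: z - x = 0, and every other listed constraint is also met.

Satisfiable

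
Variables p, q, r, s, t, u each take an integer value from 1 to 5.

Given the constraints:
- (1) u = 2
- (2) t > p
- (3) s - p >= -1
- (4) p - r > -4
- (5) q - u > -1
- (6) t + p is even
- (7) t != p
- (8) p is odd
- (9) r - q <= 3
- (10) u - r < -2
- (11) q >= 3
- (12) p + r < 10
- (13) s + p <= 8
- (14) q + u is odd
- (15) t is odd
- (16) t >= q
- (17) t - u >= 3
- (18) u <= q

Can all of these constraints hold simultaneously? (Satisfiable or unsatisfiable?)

Setting (p, q, r, s, t, u) = (3, 3, 5, 3, 5, 2) satisfies everything: constraint 3: s - p = 0; constraint 4: p - r = -2, and the others follow.

Satisfiable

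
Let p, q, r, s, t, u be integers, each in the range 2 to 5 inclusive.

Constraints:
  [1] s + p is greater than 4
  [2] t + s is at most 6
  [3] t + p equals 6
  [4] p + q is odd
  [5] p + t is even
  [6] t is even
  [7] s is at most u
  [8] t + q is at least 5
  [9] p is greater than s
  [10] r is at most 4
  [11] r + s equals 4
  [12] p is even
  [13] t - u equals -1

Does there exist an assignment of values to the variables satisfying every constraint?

Satisfiable

Try p = 4, q = 5, r = 2, s = 2, t = 2, u = 3.
Check constraint 1: s + p = 6; constraint 2: t + s = 4; constraint 3: t + p = 6. The remaining constraints are straightforward to verify.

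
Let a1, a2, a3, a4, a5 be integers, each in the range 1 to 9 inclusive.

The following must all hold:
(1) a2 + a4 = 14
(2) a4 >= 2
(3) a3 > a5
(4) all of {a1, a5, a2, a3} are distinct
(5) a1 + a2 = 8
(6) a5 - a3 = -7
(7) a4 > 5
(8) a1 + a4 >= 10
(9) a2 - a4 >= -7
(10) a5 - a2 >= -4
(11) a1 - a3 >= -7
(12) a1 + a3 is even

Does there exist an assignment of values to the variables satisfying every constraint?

Satisfiable

Try a1 = 3, a2 = 5, a3 = 9, a4 = 9, a5 = 2.
Check constraint 1: a2 + a4 = 14; constraint 5: a1 + a2 = 8; constraint 6: a5 - a3 = -7. The remaining constraints are straightforward to verify.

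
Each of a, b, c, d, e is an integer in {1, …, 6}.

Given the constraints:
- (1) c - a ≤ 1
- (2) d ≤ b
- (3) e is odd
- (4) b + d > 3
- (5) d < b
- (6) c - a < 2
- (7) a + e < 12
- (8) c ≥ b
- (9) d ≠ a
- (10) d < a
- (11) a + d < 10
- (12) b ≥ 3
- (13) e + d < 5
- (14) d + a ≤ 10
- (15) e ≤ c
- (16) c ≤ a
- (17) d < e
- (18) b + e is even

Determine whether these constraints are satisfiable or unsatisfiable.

Satisfiable

The assignment a = 6, b = 5, c = 5, d = 1, e = 3 works:
  constraint 1 holds since c - a = -1.
  constraint 4 holds since b + d = 6.
  constraint 6 holds since c - a = -1.
The rest check out directly.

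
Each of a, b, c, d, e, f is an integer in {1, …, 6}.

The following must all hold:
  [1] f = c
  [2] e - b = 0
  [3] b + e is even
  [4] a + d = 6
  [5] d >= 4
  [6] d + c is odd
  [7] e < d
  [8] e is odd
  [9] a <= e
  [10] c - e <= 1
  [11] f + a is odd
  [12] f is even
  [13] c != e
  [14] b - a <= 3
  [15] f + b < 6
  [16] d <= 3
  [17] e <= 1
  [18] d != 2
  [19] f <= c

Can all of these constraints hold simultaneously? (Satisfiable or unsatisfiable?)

From constraints 9 and 17: a ≤ e ≤ 1. From constraint 16: d ≤ 3. Hence a + d ≤ 4. But constraint 4 requires a + d = 6, and 6 > 4. Contradiction.

Unsatisfiable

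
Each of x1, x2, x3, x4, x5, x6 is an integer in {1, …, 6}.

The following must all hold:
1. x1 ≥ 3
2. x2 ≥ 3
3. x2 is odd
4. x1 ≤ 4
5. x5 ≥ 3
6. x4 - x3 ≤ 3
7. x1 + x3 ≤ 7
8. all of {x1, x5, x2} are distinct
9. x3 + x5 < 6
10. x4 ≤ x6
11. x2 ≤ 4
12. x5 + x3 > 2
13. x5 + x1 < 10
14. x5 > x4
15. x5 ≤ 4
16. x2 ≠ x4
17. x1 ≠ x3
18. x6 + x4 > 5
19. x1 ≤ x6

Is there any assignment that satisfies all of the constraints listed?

Constraints 1, 2, 4, 5, 11, and 15 confine each of x1, x5, x2 to the 2 values {3, 4}.
Constraint 8 requires all 3 of them to be distinct, but only 2 values are available — impossible by the pigeonhole principle.

Unsatisfiable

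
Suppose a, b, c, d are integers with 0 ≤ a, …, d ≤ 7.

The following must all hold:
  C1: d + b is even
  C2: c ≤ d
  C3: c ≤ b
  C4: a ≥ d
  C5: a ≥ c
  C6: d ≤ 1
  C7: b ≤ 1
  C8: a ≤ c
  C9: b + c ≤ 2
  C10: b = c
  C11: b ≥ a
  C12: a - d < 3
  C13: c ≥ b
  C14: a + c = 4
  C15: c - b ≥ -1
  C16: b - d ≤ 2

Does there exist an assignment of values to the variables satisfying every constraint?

From constraints 7 and 11: a ≤ b ≤ 1. From constraints 2 and 6: c ≤ d ≤ 1. Hence a + c ≤ 2. But constraint 14 requires a + c = 4, and 4 > 2. Contradiction.

Unsatisfiable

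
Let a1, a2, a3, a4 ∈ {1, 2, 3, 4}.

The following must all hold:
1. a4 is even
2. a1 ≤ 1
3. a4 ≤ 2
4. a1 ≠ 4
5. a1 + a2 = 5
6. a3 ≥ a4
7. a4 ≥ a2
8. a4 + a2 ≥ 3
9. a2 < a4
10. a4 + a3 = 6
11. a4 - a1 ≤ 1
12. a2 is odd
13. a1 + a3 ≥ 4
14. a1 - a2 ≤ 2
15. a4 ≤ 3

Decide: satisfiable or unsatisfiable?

Unsatisfiable

From constraint 2: a1 ≤ 1. From constraints 3 and 7: a2 ≤ a4 ≤ 2. Hence a1 + a2 ≤ 3. But constraint 5 requires a1 + a2 = 5, and 5 > 3. Contradiction.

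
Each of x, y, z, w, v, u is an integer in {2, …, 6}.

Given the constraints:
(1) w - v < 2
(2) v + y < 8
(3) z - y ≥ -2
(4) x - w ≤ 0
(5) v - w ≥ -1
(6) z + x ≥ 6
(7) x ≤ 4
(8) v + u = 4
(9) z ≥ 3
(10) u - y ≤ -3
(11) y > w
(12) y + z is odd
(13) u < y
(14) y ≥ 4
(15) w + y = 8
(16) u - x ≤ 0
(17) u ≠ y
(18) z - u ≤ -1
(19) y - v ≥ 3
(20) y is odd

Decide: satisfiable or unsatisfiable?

Constraints 3, 4, 5, 16, 18, and 19 give x − u ≥ 0, u − z ≥ 1, z − y ≥ -2, y − v ≥ 3, v − w ≥ -1, w − x ≥ 0.
Adding all 6 inequalities: the left sides telescope to 0, and the right sides sum to 0 + 1 + (-2) + 3 + (-1) + 0 = 1. So 0 ≥ 1, which is false.

Unsatisfiable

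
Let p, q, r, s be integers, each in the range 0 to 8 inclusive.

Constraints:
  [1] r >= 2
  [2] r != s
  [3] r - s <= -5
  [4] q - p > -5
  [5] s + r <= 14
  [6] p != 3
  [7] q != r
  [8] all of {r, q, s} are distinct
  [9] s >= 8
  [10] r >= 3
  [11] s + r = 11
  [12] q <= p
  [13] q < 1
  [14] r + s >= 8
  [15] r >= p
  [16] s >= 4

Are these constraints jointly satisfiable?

Satisfiable

Try p = 2, q = 0, r = 3, s = 8.
Check constraint 3: r - s = -5; constraint 4: q - p = -2. The remaining constraints are straightforward to verify.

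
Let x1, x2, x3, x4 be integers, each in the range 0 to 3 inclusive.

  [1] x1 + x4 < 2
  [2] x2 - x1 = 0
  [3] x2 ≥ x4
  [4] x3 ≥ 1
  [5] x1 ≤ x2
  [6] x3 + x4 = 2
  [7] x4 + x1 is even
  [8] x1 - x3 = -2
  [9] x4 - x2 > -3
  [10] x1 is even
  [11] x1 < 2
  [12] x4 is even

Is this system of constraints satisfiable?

Satisfiable

One satisfying assignment is x1 = 0, x2 = 0, x3 = 2, x4 = 0.
For the less obvious constraints — constraint 1: x1 + x4 = 0; constraint 2: x2 - x1 = 0; constraint 6: x3 + x4 = 2 — and the others hold by inspection.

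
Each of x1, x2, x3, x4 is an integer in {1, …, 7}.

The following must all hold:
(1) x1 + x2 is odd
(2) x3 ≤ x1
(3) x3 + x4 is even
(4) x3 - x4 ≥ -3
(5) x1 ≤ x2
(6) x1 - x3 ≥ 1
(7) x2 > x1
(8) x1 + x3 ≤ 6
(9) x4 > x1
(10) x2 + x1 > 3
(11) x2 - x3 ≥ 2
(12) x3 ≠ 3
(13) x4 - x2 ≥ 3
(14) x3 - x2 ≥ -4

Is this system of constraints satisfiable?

Unsatisfiable

Constraints 4, 11, and 13 give x3 − x4 ≥ -3, x4 − x2 ≥ 3, x2 − x3 ≥ 2.
Adding all 3 inequalities: the left sides telescope to 0, and the right sides sum to (-3) + 3 + 2 = 2. So 0 ≥ 2, which is false.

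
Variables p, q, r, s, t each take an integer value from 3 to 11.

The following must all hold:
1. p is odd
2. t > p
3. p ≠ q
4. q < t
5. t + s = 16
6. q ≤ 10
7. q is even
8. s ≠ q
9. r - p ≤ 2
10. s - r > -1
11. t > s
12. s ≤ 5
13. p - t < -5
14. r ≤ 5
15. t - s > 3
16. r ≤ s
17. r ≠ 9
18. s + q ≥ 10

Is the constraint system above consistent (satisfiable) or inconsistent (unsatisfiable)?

Setting (p, q, r, s, t) = (3, 6, 3, 5, 11) satisfies everything: constraint 5: t + s = 16; constraint 9: r - p = 0; constraint 10: s - r = 2, and the others follow.

Satisfiable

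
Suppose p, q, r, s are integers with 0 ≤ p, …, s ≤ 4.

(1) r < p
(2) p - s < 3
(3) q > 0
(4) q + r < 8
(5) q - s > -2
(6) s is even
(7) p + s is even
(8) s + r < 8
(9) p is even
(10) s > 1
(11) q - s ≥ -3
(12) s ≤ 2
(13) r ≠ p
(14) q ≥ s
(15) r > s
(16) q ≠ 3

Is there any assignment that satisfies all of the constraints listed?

Try p = 4, q = 2, r = 3, s = 2.
Check constraint 2: p - s = 2; constraint 4: q + r = 5; constraint 5: q - s = 0. The remaining constraints are straightforward to verify.

Satisfiable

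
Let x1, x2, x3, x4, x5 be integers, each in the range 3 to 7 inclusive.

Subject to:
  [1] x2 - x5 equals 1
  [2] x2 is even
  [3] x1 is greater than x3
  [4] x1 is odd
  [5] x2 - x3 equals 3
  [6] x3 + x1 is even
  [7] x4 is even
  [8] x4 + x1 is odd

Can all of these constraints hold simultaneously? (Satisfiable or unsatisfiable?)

Take x1 = 7, x2 = 6, x3 = 3, x4 = 4, x5 = 5. Then constraint 1: x2 - x5 = 1; constraint 5: x2 - x3 = 3, and every other listed constraint is also met.

Satisfiable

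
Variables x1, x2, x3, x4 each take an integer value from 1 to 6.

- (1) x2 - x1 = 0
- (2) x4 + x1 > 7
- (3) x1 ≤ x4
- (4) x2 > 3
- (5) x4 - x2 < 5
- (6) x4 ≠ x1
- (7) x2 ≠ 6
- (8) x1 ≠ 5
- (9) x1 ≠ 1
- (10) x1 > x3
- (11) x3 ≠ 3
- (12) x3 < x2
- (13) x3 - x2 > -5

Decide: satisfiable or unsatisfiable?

Take x1 = 4, x2 = 4, x3 = 2, x4 = 6. Then constraint 1: x2 - x1 = 0; constraint 2: x4 + x1 = 10, and every other listed constraint is also met.

Satisfiable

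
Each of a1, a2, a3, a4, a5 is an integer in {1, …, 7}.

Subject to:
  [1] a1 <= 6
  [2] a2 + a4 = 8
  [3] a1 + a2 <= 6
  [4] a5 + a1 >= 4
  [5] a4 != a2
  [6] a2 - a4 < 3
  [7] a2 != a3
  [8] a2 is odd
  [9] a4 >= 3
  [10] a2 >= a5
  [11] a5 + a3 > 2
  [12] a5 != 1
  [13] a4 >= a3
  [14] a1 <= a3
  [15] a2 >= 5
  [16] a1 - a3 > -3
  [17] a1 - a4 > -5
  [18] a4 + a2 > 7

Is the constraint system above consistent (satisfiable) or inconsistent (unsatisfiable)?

Satisfiable

Try a1 = 1, a2 = 5, a3 = 1, a4 = 3, a5 = 4.
Check constraint 2: a2 + a4 = 8; constraint 3: a1 + a2 = 6. The remaining constraints are straightforward to verify.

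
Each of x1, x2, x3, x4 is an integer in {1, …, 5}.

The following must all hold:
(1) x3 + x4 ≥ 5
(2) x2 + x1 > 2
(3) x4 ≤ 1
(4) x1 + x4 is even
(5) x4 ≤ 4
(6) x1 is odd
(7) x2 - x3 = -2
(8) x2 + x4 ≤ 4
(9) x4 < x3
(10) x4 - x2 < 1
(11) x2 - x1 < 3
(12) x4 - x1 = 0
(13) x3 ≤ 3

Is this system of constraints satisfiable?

Unsatisfiable

From constraint 13: x3 ≤ 3. From constraint 3: x4 ≤ 1. Hence x3 + x4 ≤ 4. But constraint 1 requires x3 + x4 ≥ 5, and 5 > 4. Contradiction.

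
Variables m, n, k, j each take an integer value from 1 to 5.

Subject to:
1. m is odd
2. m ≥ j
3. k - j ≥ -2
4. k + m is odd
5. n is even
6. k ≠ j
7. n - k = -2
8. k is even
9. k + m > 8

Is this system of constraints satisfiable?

Satisfiable

One satisfying assignment is m = 5, n = 2, k = 4, j = 5.
For the less obvious constraints — constraint 3: k - j = -1; constraint 7: n - k = -2; constraint 9: k + m = 9 — and the others hold by inspection.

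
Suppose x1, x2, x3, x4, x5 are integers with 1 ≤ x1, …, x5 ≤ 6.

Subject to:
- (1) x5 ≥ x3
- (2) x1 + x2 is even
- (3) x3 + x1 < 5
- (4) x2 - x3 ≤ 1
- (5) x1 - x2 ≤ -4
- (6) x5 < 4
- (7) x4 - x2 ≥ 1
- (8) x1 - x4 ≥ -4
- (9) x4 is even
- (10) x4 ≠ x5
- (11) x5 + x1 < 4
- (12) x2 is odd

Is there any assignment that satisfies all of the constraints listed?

Constraints 5, 7, and 8 give x4 − x2 ≥ 1, x2 − x1 ≥ 4, x1 − x4 ≥ -4.
Adding all 3 inequalities: the left sides telescope to 0, and the right sides sum to 1 + 4 + (-4) = 1. So 0 ≥ 1, which is false.

Unsatisfiable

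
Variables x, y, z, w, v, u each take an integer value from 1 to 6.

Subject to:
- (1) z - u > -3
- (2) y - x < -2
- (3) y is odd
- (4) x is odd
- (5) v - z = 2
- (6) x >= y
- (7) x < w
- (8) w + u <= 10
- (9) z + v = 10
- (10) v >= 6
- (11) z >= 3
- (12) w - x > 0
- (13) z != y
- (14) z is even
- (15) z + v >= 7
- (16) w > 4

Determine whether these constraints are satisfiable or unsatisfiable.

Try x = 5, y = 1, z = 4, w = 6, v = 6, u = 4.
Check constraint 1: z - u = 0; constraint 2: y - x = -4. The remaining constraints are straightforward to verify.

Satisfiable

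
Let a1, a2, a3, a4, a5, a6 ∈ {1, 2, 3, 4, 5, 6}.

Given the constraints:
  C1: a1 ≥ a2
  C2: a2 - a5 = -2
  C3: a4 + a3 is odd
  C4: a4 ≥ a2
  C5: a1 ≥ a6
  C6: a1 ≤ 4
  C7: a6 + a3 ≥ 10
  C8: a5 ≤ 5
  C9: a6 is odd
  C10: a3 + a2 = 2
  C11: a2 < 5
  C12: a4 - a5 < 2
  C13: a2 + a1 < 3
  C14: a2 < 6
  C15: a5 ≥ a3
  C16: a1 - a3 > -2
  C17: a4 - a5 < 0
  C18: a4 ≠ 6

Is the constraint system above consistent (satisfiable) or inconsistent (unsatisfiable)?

From constraints 5 and 6: a6 ≤ a1 ≤ 4. From constraints 8 and 15: a3 ≤ a5 ≤ 5. Hence a6 + a3 ≤ 9. But constraint 7 requires a6 + a3 ≥ 10, and 10 > 9. Contradiction.

Unsatisfiable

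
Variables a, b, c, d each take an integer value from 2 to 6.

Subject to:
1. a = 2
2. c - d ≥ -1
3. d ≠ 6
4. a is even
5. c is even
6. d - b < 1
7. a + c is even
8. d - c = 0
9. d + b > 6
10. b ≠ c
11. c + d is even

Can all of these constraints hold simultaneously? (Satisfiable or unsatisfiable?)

Satisfiable

One satisfying assignment is a = 2, b = 5, c = 4, d = 4.
For the less obvious constraints — constraint 2: c - d = 0; constraint 6: d - b = -1; constraint 8: d - c = 0 — and the others hold by inspection.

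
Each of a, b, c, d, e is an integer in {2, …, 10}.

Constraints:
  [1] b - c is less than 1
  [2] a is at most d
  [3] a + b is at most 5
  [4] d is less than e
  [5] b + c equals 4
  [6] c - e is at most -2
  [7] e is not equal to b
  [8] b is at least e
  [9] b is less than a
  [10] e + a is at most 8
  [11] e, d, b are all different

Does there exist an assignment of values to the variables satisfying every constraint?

Constraints 2, 4, 8, and 9 give b < a, a ≤ d, d < e, e ≤ b. Chaining: b < a ≤ d < e ≤ b, which forces b < b — impossible.

Unsatisfiable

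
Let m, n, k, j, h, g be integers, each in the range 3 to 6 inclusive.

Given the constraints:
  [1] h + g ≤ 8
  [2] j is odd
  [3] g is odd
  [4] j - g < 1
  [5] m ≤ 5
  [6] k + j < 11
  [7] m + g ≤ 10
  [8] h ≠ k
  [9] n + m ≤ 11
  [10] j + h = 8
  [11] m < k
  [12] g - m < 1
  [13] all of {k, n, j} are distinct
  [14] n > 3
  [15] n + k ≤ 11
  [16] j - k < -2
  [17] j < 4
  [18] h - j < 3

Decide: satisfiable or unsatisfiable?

Satisfiable

Try m = 4, n = 5, k = 6, j = 3, h = 5, g = 3.
Check constraint 1: h + g = 8; constraint 4: j - g = 0. The remaining constraints are straightforward to verify.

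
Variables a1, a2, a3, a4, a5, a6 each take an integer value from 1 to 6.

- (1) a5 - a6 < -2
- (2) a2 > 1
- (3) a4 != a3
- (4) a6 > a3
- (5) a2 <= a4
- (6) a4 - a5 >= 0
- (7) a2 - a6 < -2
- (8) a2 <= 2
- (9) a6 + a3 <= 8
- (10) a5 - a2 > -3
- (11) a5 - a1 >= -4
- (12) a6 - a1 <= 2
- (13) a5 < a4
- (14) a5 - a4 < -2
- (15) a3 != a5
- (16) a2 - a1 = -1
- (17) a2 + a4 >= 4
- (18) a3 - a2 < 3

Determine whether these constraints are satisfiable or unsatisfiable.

Satisfiable

One satisfying assignment is a1 = 3, a2 = 2, a3 = 3, a4 = 4, a5 = 1, a6 = 5.
For the less obvious constraints — constraint 1: a5 - a6 = -4; constraint 6: a4 - a5 = 3 — and the others hold by inspection.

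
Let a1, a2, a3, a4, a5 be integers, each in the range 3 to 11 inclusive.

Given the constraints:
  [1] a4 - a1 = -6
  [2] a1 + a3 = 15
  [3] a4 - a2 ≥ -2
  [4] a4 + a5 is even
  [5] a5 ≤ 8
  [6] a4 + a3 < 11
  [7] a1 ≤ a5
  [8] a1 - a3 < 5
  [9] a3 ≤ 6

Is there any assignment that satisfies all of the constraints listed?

From constraints 5 and 7: a1 ≤ a5 ≤ 8. From constraint 9: a3 ≤ 6. Hence a1 + a3 ≤ 14. But constraint 2 requires a1 + a3 = 15, and 15 > 14. Contradiction.

Unsatisfiable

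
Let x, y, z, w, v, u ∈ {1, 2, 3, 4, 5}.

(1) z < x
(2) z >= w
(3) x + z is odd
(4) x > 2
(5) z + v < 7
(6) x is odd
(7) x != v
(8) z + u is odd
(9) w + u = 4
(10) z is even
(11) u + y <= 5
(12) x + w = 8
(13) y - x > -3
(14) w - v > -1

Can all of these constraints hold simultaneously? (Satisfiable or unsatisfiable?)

Satisfiable

One satisfying assignment is x = 5, y = 3, z = 4, w = 3, v = 1, u = 1.
For the less obvious constraints — constraint 5: z + v = 5; constraint 9: w + u = 4; constraint 11: u + y = 4 — and the others hold by inspection.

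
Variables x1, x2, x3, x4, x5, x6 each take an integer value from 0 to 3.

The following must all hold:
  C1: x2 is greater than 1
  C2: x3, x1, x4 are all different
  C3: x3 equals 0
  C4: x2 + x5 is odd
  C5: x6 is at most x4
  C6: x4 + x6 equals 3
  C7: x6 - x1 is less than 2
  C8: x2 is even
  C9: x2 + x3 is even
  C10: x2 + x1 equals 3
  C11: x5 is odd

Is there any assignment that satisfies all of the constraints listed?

Setting (x1, x2, x3, x4, x5, x6) = (1, 2, 0, 3, 1, 0) satisfies everything: constraint 6: x4 + x6 = 3; constraint 7: x6 - x1 = -1, and the others follow.

Satisfiable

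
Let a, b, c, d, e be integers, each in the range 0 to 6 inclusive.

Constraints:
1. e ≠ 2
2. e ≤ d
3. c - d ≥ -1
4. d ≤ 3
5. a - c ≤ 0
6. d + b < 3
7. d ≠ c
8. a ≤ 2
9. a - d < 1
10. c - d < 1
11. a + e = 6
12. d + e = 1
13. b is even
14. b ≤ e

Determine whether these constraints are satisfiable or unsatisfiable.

Unsatisfiable

From constraint 8: a ≤ 2. From constraints 2 and 4: e ≤ d ≤ 3. Hence a + e ≤ 5. But constraint 11 requires a + e = 6, and 6 > 5. Contradiction.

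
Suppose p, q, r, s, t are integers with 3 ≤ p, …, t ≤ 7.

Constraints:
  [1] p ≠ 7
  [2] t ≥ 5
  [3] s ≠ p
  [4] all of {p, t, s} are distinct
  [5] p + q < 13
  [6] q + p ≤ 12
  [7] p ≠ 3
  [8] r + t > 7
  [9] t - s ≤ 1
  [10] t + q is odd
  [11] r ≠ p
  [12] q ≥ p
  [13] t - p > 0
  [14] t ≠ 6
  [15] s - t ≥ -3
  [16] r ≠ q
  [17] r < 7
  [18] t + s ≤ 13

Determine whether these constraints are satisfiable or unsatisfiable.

Setting (p, q, r, s, t) = (4, 6, 3, 6, 7) satisfies everything: constraint 5: p + q = 10; constraint 6: q + p = 10, and the others follow.

Satisfiable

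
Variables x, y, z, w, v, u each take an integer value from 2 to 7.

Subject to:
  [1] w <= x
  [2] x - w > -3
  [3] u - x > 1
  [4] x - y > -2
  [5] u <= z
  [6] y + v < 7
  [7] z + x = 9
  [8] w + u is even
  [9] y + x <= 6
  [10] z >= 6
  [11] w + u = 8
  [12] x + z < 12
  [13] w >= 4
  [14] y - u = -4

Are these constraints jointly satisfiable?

Unsatisfiable

From constraint 10: z ≥ 6. From constraints 1 and 13: x ≥ w ≥ 4. Hence z + x ≥ 10. But constraint 7 requires z + x = 9, and 9 < 10. Contradiction.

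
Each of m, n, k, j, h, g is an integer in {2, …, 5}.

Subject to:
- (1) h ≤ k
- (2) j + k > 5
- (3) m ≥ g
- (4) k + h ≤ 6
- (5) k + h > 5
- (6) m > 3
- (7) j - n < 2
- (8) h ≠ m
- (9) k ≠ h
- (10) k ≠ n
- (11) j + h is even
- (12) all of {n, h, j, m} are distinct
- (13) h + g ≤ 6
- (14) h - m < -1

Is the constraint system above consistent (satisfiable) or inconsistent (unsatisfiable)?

The assignment m = 5, n = 3, k = 4, j = 4, h = 2, g = 2 works:
  constraint 2 holds since j + k = 8.
  constraint 4 holds since k + h = 6.
  constraint 5 holds since k + h = 6.
The rest check out directly.

Satisfiable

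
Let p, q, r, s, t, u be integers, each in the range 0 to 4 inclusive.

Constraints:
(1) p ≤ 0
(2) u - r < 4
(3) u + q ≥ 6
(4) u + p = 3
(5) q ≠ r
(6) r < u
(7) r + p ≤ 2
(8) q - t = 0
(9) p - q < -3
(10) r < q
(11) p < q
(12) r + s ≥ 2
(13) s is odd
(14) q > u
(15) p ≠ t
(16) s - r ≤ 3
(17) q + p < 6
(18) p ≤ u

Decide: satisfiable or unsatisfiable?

Satisfiable

Take p = 0, q = 4, r = 2, s = 3, t = 4, u = 3. Then constraint 2: u - r = 1; constraint 3: u + q = 7, and every other listed constraint is also met.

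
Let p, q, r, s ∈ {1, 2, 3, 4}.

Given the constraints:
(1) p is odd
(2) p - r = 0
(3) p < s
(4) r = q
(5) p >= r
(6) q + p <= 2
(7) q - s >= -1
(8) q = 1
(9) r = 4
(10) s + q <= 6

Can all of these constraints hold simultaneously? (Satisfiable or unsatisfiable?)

Unsatisfiable

Constraint 9 fixes r = 4 and constraint 8 fixes q = 1, but constraint 4 requires r = q. Since 4 ≠ 1, contradiction.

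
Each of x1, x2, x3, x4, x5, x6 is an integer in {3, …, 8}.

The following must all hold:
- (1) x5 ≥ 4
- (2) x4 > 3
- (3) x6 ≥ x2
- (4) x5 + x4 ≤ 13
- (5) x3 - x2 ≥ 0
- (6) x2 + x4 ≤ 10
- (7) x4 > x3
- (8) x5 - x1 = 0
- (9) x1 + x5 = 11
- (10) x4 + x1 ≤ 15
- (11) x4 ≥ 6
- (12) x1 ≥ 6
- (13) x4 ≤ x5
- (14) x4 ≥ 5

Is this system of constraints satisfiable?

From constraint 12: x1 ≥ 6. From constraints 11 and 13: x5 ≥ x4 ≥ 6. Hence x1 + x5 ≥ 12. But constraint 9 requires x1 + x5 = 11, and 11 < 12. Contradiction.

Unsatisfiable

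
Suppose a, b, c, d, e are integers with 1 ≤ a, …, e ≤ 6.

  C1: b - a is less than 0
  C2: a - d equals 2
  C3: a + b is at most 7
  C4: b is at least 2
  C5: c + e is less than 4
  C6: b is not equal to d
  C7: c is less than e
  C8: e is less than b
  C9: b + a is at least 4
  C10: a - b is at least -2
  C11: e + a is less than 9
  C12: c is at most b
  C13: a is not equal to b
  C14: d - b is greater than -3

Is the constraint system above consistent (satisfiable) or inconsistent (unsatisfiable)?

Try a = 4, b = 3, c = 1, d = 2, e = 2.
Check constraint 1: b - a = -1; constraint 2: a - d = 2; constraint 3: a + b = 7. The remaining constraints are straightforward to verify.

Satisfiable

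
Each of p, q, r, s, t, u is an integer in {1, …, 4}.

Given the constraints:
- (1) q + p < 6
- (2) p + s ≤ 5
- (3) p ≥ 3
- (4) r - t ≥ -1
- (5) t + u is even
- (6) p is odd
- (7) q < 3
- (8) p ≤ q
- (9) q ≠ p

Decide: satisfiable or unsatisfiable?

From constraints 3 and 8: q ≥ p and p ≥ 3, so q ≥ 3. From constraint 7: q ≤ 2. But 2 < 3, so no value of q works.

Unsatisfiable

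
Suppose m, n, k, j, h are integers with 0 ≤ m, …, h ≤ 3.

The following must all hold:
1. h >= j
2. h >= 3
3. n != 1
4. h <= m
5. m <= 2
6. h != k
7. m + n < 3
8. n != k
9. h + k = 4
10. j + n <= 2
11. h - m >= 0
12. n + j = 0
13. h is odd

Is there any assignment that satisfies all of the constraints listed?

From constraint 2: h ≥ 3. From constraints 4 and 5: h ≤ m and m ≤ 2, so h ≤ 2. But 2 < 3, so no value of h works.

Unsatisfiable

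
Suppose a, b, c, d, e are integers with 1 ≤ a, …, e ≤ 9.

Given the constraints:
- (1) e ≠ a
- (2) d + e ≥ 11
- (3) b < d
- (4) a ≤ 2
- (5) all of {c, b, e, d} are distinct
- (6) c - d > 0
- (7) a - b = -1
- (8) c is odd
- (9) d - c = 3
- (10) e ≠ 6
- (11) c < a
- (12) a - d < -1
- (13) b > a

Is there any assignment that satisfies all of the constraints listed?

Constraints 3, 6, 11, and 13 give d < c, c < a, a < b, b < d. Chaining: d < c < a < b < d, which forces d < d — impossible.

Unsatisfiable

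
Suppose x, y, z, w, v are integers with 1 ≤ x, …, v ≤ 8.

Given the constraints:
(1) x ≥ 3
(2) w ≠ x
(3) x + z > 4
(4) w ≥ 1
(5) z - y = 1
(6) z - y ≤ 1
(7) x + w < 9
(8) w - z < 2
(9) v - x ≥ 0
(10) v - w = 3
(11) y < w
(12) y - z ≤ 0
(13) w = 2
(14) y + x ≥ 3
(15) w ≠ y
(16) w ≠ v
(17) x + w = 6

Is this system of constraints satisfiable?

Satisfiable

Take x = 4, y = 1, z = 2, w = 2, v = 5. Then constraint 3: x + z = 6; constraint 5: z - y = 1; constraint 6: z - y = 1, and every other listed constraint is also met.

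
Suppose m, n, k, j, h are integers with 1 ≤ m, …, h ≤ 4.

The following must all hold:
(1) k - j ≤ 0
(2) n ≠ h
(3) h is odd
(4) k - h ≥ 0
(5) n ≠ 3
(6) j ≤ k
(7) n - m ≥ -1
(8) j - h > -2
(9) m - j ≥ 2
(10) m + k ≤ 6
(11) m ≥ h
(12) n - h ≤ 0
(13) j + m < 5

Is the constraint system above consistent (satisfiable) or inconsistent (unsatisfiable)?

Constraints 1, 4, 7, 9, and 12 give m − j ≥ 2, j − k ≥ 0, k − h ≥ 0, h − n ≥ 0, n − m ≥ -1.
Adding all 5 inequalities: the left sides telescope to 0, and the right sides sum to 2 + 0 + 0 + 0 + (-1) = 1. So 0 ≥ 1, which is false.

Unsatisfiable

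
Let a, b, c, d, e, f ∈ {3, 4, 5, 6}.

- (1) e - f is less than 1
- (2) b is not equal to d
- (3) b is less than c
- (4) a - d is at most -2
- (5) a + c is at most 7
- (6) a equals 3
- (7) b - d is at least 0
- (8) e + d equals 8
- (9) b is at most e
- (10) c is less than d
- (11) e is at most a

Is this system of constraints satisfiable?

Unsatisfiable

Constraints 3, 7, and 10 give c < d, d ≤ b, b < c. Chaining: c < d ≤ b < c, which forces c < c — impossible.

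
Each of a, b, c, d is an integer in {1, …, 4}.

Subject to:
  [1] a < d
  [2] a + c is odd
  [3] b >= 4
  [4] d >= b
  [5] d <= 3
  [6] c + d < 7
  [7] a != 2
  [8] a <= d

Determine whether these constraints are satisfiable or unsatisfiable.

From constraint 3: b ≥ 4. From constraints 4 and 5: b ≤ d and d ≤ 3, so b ≤ 3. But 3 < 4, so no value of b works.

Unsatisfiable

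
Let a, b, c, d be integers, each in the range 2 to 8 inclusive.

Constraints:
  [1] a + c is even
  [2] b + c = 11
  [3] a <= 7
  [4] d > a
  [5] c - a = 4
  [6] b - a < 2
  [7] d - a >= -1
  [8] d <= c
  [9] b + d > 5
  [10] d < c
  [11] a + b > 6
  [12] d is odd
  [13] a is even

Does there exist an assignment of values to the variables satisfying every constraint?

Setting (a, b, c, d) = (4, 3, 8, 5) satisfies everything: constraint 2: b + c = 11; constraint 5: c - a = 4; constraint 6: b - a = -1, and the others follow.

Satisfiable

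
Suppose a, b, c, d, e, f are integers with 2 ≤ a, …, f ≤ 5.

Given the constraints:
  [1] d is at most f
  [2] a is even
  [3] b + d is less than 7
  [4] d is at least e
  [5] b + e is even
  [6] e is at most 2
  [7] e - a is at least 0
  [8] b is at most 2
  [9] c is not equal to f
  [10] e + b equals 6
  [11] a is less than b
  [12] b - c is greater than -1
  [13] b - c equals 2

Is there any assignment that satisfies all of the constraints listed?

From constraint 6: e ≤ 2. From constraint 8: b ≤ 2. Hence e + b ≤ 4. But constraint 10 requires e + b = 6, and 6 > 4. Contradiction.

Unsatisfiable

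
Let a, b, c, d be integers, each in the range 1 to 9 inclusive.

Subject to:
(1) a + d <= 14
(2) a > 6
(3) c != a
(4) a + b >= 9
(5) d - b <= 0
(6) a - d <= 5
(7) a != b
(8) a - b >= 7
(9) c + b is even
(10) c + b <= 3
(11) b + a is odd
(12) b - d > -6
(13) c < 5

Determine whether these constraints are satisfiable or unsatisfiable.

Unsatisfiable

Constraints 5, 6, and 8 give b − d ≥ 0, d − a ≥ -5, a − b ≥ 7.
Adding all 3 inequalities: the left sides telescope to 0, and the right sides sum to 0 + (-5) + 7 = 2. So 0 ≥ 2, which is false.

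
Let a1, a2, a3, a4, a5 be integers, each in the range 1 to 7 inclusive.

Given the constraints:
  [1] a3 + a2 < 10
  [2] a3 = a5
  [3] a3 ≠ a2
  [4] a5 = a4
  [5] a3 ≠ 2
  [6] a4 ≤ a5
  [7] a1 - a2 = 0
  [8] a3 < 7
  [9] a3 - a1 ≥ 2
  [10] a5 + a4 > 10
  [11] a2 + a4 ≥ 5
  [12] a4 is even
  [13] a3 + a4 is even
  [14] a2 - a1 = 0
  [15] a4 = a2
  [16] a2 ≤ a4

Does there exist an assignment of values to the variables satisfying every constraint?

Unsatisfiable

From constraints 2, 4, and 15, a3 = a5 = a4 = a2, so a3 = a2. But constraint 3 says a3 ≠ a2. Contradiction.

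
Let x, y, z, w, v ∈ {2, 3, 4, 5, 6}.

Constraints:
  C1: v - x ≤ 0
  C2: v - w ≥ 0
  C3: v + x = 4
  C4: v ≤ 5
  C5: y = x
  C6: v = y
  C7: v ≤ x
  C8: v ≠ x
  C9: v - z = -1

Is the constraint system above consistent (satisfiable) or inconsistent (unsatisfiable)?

Unsatisfiable

From constraints 5 and 6, v = y = x, so v = x. But constraint 8 says v ≠ x. Contradiction.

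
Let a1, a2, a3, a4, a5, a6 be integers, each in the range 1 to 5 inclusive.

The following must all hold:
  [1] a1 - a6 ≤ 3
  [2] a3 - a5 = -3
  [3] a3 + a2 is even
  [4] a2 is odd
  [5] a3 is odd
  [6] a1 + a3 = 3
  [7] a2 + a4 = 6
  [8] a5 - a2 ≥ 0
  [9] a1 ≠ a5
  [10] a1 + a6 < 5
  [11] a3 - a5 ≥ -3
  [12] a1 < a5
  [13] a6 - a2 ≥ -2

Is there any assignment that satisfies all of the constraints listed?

One satisfying assignment is a1 = 2, a2 = 3, a3 = 1, a4 = 3, a5 = 4, a6 = 1.
For the less obvious constraints — constraint 1: a1 - a6 = 1; constraint 2: a3 - a5 = -3 — and the others hold by inspection.

Satisfiable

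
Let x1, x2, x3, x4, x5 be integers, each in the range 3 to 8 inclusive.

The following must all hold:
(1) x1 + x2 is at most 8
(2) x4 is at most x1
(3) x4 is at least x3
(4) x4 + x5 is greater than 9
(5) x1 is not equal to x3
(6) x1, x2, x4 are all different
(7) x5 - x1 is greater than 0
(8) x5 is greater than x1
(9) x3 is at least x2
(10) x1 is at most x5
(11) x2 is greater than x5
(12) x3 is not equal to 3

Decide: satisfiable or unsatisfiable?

Unsatisfiable

Constraints 2, 3, 7, 9, and 11 give x4 ≤ x1, x1 < x5, x5 < x2, x2 ≤ x3, x3 ≤ x4. Chaining: x4 ≤ x1 < x5 < x2 ≤ x3 ≤ x4, which forces x4 < x4 — impossible.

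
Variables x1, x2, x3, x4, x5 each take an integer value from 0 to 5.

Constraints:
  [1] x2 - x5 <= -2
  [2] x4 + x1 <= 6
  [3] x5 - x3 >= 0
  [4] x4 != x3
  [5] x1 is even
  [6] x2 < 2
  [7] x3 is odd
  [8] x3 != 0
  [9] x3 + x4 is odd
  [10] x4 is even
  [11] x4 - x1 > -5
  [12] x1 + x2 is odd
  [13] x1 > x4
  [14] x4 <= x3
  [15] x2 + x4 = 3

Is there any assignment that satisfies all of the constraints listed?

Satisfiable

One satisfying assignment is x1 = 4, x2 = 1, x3 = 3, x4 = 2, x5 = 3.
For the less obvious constraints — constraint 1: x2 - x5 = -2; constraint 2: x4 + x1 = 6 — and the others hold by inspection.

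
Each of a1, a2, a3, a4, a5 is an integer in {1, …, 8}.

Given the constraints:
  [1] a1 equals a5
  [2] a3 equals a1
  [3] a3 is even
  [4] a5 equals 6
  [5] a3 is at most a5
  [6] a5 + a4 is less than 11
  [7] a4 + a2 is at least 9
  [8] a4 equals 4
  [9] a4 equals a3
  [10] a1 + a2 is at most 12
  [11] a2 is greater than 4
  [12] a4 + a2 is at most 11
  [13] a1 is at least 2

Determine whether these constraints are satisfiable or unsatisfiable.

Unsatisfiable

Constraint 8 fixes a4 = 4 and constraint 4 fixes a5 = 6. Constraints 1, 2, and 9 give a4 = a3 = a1 = a5, so a4 = a5. But 4 ≠ 6 — contradiction.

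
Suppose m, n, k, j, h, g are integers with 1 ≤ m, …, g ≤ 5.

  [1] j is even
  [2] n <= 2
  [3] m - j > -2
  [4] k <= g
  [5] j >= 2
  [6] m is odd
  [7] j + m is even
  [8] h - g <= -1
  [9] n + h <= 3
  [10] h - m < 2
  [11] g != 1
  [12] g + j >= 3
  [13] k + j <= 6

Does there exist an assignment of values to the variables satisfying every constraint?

Unsatisfiable

Constraint 1 makes j even and constraint 6 makes m odd, so j + m must be odd. Constraint 7 says j + m is even — contradiction.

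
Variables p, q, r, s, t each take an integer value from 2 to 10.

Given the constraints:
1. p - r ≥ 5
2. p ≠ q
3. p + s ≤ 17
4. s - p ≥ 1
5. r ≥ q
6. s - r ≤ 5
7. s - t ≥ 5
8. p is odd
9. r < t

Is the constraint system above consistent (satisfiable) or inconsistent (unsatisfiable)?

Unsatisfiable

Constraints 1, 4, and 6 give r − s ≥ -5, s − p ≥ 1, p − r ≥ 5.
Adding all 3 inequalities: the left sides telescope to 0, and the right sides sum to (-5) + 1 + 5 = 1. So 0 ≥ 1, which is false.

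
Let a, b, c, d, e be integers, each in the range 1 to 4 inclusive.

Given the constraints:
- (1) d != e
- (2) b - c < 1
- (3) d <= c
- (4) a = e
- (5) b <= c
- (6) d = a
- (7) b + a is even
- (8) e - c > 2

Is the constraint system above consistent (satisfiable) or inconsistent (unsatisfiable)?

From constraints 4 and 6, d = a = e, so d = e. But constraint 1 says d ≠ e. Contradiction.

Unsatisfiable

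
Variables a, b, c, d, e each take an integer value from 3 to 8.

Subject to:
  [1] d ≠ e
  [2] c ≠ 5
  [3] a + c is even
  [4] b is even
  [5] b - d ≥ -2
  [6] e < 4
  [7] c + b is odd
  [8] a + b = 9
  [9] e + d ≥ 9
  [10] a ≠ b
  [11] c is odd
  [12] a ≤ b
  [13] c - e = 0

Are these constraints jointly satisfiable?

Satisfiable

Try a = 3, b = 6, c = 3, d = 7, e = 3.
Check constraint 5: b - d = -1; constraint 8: a + b = 9. The remaining constraints are straightforward to verify.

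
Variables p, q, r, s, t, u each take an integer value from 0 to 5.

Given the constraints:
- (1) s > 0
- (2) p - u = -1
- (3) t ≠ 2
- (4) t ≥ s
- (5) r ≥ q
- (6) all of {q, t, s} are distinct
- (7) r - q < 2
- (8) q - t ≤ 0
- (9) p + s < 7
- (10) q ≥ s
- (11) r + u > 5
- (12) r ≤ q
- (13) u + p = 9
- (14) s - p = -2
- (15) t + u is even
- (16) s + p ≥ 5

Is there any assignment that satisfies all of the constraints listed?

Satisfiable

The assignment p = 4, q = 3, r = 3, s = 2, t = 5, u = 5 works:
  constraint 2 holds since p - u = -1.
  constraint 7 holds since r - q = 0.
The rest check out directly.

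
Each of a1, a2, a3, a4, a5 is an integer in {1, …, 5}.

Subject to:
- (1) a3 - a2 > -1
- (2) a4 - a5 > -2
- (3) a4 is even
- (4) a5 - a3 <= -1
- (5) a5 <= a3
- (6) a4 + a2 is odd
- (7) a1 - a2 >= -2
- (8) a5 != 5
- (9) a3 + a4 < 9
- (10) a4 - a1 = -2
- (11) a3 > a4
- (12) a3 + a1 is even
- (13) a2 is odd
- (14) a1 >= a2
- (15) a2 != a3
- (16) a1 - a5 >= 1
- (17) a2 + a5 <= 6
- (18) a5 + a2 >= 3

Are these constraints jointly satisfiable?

Satisfiable

Try a1 = 4, a2 = 3, a3 = 4, a4 = 2, a5 = 1.
Check constraint 1: a3 - a2 = 1; constraint 2: a4 - a5 = 1. The remaining constraints are straightforward to verify.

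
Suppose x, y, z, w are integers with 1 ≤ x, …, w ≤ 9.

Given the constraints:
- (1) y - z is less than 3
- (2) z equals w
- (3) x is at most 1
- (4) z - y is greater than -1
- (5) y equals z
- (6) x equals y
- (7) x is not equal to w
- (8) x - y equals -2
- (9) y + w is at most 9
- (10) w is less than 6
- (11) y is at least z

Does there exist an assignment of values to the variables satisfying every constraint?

Unsatisfiable

From constraints 2, 5, and 6, x = y = z = w, so x = w. But constraint 7 says x ≠ w. Contradiction.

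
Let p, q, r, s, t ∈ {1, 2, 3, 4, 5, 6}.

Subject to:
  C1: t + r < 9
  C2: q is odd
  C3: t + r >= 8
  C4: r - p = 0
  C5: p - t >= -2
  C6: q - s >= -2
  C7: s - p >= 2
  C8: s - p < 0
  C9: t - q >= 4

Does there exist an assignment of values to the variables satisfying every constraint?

Constraints 5, 6, 7, and 9 give t − q ≥ 4, q − s ≥ -2, s − p ≥ 2, p − t ≥ -2.
Adding all 4 inequalities: the left sides telescope to 0, and the right sides sum to 4 + (-2) + 2 + (-2) = 2. So 0 ≥ 2, which is false.

Unsatisfiable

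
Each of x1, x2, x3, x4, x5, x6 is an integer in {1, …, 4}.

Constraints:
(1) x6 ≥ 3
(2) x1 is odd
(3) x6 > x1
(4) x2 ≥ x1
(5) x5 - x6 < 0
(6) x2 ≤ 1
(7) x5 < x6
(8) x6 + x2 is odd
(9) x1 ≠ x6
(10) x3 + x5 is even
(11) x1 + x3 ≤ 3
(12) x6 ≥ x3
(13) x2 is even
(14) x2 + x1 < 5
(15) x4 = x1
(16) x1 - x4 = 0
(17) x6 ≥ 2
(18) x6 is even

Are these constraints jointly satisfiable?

Unsatisfiable

Constraint 18 makes x6 even and constraint 13 makes x2 even, so x6 + x2 must be even. Constraint 8 says x6 + x2 is odd — contradiction.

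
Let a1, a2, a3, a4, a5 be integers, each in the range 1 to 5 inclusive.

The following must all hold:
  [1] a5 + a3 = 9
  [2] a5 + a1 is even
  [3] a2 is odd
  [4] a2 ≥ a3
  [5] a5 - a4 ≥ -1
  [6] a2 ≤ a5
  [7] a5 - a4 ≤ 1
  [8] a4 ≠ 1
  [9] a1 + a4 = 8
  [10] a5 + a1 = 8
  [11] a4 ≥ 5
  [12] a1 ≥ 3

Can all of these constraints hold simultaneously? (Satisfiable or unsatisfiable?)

Try a1 = 3, a2 = 5, a3 = 4, a4 = 5, a5 = 5.
Check constraint 1: a5 + a3 = 9; constraint 5: a5 - a4 = 0. The remaining constraints are straightforward to verify.

Satisfiable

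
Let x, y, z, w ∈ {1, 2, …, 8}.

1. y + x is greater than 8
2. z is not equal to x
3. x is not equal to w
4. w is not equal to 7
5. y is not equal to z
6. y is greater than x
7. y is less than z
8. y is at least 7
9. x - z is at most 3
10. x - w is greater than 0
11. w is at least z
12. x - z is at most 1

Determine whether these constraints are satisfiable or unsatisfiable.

Constraints 6, 7, 10, and 11 give x < y, y < z, z ≤ w, w < x. Chaining: x < y < z ≤ w < x, which forces x < x — impossible.

Unsatisfiable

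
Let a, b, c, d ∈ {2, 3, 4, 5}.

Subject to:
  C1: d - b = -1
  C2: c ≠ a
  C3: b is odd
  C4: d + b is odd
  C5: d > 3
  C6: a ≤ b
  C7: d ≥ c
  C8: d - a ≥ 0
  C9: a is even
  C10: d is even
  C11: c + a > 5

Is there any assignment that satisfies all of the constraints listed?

Satisfiable

Setting (a, b, c, d) = (2, 5, 4, 4) satisfies everything: constraint 1: d - b = -1; constraint 8: d - a = 2; constraint 11: c + a = 6, and the others follow.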